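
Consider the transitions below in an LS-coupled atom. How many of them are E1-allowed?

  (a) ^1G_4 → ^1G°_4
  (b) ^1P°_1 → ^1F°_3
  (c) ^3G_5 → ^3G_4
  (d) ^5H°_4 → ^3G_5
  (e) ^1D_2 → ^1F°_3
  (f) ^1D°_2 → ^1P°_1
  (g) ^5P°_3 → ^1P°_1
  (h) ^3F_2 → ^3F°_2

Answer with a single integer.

(a) allowed
(b) forbidden (parity, ΔL, ΔJ fail)
(c) forbidden (parity fails)
(d) forbidden (ΔS fails)
(e) allowed
(f) forbidden (parity fails)
(g) forbidden (parity, ΔS, ΔJ fail)
(h) allowed
Total allowed: 3 of 8.

3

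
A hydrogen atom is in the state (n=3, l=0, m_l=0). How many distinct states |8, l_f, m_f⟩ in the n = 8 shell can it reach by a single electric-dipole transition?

3

E1 requires Δl = ±1, so l_f ∈ {-1, 1}; with 0 ≤ l_f ≤ n_f−1 = 7, the allowed l_f values are {1}.
For l_f = 1: m_f ∈ {m_i−1, m_i, m_i+1} ∩ [−1, 1] = {-1, 0, 1} → 3 states.
Total: 3.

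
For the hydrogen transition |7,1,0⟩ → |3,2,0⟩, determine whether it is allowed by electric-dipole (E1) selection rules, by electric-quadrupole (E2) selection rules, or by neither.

Δl = 2 − 1 = +1; l_i + l_f = 3.
Δm_l = +0.
E1 (Δl = ±1, |Δm_l| ≤ 1): satisfied.
E2 (Δl = 0,±2, l_i+l_f ≥ 2, |Δm_l| ≤ 2): not satisfied.

E1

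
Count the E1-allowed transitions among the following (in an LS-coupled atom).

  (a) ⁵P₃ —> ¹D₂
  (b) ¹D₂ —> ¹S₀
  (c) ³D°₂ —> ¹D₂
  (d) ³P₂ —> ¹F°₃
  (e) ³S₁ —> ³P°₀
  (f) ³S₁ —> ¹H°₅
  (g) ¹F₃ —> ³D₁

(a) forbidden (parity, ΔS fail)
(b) forbidden (parity, ΔL, ΔJ fail)
(c) forbidden (ΔS fails)
(d) forbidden (ΔS, ΔL fail)
(e) allowed
(f) forbidden (ΔS, ΔL, ΔJ fail)
(g) forbidden (parity, ΔS, ΔJ fail)
Total allowed: 1 of 7.

1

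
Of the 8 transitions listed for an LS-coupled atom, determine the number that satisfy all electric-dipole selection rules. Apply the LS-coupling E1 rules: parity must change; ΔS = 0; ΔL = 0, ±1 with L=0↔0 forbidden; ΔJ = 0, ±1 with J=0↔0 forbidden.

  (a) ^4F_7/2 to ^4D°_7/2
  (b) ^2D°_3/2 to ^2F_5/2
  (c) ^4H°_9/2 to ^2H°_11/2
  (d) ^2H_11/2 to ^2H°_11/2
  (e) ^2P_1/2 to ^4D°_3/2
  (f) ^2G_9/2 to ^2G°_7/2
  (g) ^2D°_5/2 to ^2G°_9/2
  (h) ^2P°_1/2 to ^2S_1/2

(a) allowed
(b) allowed
(c) forbidden (parity, ΔS fail)
(d) allowed
(e) forbidden (ΔS fails)
(f) allowed
(g) forbidden (parity, ΔL, ΔJ fail)
(h) allowed
Total allowed: 5 of 8.

5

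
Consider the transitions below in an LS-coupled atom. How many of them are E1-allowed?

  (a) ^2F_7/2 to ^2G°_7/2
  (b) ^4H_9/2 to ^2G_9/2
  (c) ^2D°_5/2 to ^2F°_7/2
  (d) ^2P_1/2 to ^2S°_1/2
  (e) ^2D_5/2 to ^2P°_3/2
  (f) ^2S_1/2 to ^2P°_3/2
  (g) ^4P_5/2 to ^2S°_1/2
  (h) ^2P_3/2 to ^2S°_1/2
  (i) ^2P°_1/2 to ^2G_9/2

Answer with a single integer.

(a) allowed
(b) forbidden (parity, ΔS fail)
(c) forbidden (parity fails)
(d) allowed
(e) allowed
(f) allowed
(g) forbidden (ΔS, ΔJ fail)
(h) allowed
(i) forbidden (ΔL, ΔJ fail)
Total allowed: 5 of 9.

5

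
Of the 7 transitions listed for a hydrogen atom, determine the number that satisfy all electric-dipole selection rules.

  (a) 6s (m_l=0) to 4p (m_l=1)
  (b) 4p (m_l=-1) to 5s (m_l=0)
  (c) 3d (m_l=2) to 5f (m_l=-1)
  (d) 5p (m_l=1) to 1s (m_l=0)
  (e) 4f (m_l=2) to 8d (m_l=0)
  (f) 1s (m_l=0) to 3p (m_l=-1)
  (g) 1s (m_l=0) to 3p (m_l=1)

5

(a) allowed
(b) allowed
(c) forbidden — Δm_l = -3 (E1 requires Δm_l = 0, ±1)
(d) allowed
(e) forbidden — Δm_l = -2 (E1 requires Δm_l = 0, ±1)
(f) allowed
(g) allowed
Total allowed: 5 of 7.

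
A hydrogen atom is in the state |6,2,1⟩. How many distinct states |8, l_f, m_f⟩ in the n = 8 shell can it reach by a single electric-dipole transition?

5

E1 requires Δl = ±1, so l_f ∈ {1, 3}; with 0 ≤ l_f ≤ n_f−1 = 7, the allowed l_f values are {1, 3}.
For l_f = 1: m_f ∈ {m_i−1, m_i, m_i+1} ∩ [−1, 1] = {0, 1} → 2 states.
For l_f = 3: m_f ∈ {m_i−1, m_i, m_i+1} ∩ [−3, 3] = {0, 1, 2} → 3 states.
Total: 5.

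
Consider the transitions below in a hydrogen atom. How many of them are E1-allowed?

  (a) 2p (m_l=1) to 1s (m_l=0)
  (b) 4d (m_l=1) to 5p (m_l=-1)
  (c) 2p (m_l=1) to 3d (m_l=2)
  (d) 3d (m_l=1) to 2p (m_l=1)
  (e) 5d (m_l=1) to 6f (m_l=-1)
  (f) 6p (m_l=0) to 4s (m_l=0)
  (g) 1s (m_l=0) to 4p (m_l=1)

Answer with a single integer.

(a) allowed
(b) forbidden — Δm_l = -2 (E1 requires Δm_l = 0, ±1)
(c) allowed
(d) allowed
(e) forbidden — Δm_l = -2 (E1 requires Δm_l = 0, ±1)
(f) allowed
(g) allowed
Total allowed: 5 of 7.

5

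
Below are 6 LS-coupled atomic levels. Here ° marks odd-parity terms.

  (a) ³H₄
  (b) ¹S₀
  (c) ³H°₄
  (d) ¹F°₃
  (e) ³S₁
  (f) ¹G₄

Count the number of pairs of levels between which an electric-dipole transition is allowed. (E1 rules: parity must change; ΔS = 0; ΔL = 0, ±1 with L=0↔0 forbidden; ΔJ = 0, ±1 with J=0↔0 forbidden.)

(a)–(b): forbidden (parity, ΔS, ΔL, ΔJ).
(a)–(c): allowed.
(a)–(d): forbidden (ΔS, ΔL).
(a)–(e): forbidden (parity, ΔL, ΔJ).
(a)–(f): forbidden (parity, ΔS).
(b)–(c): forbidden (ΔS, ΔL, ΔJ).
(b)–(d): forbidden (ΔL, ΔJ).
(b)–(e): forbidden (parity, ΔS, ΔL).
(b)–(f): forbidden (parity, ΔL, ΔJ).
(c)–(d): forbidden (parity, ΔS, ΔL).
(c)–(e): forbidden (ΔL, ΔJ).
(c)–(f): forbidden (ΔS).
(d)–(e): forbidden (ΔS, ΔL, ΔJ).
(d)–(f): allowed.
(e)–(f): forbidden (parity, ΔS, ΔL, ΔJ).
Allowed pairs: 2 of 15.

2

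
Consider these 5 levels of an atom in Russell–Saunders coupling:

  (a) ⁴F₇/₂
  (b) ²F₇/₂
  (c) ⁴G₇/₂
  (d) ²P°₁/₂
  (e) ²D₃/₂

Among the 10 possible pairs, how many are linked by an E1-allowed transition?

(a)–(b): forbidden (parity, ΔS).
(a)–(c): forbidden (parity).
(a)–(d): forbidden (ΔS, ΔL, ΔJ).
(a)–(e): forbidden (parity, ΔS, ΔJ).
(b)–(c): forbidden (parity, ΔS).
(b)–(d): forbidden (ΔL, ΔJ).
(b)–(e): forbidden (parity, ΔJ).
(c)–(d): forbidden (ΔS, ΔL, ΔJ).
(c)–(e): forbidden (parity, ΔS, ΔL, ΔJ).
(d)–(e): allowed.
Allowed pairs: 1 of 10.

1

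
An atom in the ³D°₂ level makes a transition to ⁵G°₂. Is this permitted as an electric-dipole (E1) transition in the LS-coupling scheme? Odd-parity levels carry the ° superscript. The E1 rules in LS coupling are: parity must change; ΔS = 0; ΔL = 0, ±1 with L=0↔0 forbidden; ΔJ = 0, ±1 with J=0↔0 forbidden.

forbidden

Parity must change: odd → odd — fails.
ΔS = 0: S: 1 → 2 — fails.
ΔL = 0, ±1 (not L=0↔0): L: 2 → 4, ΔL = +2 — fails.
ΔJ = 0, ±1 (not J=0↔0): J: 2 → 2, ΔJ = +0 — passes.
Rule(s) violated: parity, ΔS, ΔL.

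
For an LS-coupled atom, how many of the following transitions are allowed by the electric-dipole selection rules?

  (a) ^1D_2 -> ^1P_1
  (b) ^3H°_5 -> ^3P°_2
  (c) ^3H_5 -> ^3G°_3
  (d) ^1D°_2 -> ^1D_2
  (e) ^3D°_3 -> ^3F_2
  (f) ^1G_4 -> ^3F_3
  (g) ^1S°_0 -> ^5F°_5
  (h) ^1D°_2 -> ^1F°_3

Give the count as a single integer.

2

(a) forbidden (parity fails)
(b) forbidden (parity, ΔL, ΔJ fail)
(c) forbidden (ΔJ fails)
(d) allowed
(e) allowed
(f) forbidden (parity, ΔS fail)
(g) forbidden (parity, ΔS, ΔL, ΔJ fail)
(h) forbidden (parity fails)
Total allowed: 2 of 8.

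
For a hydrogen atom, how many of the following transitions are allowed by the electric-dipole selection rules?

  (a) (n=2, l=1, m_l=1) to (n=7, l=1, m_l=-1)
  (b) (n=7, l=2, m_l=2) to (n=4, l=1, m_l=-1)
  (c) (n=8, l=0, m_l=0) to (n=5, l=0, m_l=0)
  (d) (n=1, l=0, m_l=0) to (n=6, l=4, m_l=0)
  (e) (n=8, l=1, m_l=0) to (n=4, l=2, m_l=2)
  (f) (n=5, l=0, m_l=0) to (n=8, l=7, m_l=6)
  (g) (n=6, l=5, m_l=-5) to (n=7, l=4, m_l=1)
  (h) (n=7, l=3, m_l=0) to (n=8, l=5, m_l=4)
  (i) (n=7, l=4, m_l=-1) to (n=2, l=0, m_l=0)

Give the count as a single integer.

(a) forbidden — Δl = +0 (E1 requires Δl = ±1); Δm_l = -2 (E1 requires Δm_l = 0, ±1)
(b) forbidden — Δm_l = -3 (E1 requires Δm_l = 0, ±1)
(c) forbidden — Δl = +0 (E1 requires Δl = ±1)
(d) forbidden — Δl = +4 (E1 requires Δl = ±1)
(e) forbidden — Δm_l = +2 (E1 requires Δm_l = 0, ±1)
(f) forbidden — Δl = +7 (E1 requires Δl = ±1); Δm_l = +6 (E1 requires Δm_l = 0, ±1)
(g) forbidden — Δm_l = +6 (E1 requires Δm_l = 0, ±1)
(h) forbidden — Δl = +2 (E1 requires Δl = ±1); Δm_l = +4 (E1 requires Δm_l = 0, ±1)
(i) forbidden — Δl = -4 (E1 requires Δl = ±1)
Total allowed: 0 of 9.

0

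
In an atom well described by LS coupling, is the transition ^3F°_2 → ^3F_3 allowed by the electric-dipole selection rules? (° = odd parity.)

allowed

Parity must change: odd → even — satisfied.
ΔS = 0: S: 1 → 1 — satisfied.
ΔL = 0, ±1 (not L=0↔0): L: 3 → 3, ΔL = +0 — satisfied.
ΔJ = 0, ±1 (not J=0↔0): J: 2 → 3, ΔJ = +1 — satisfied.
All four E1 rules are satisfied.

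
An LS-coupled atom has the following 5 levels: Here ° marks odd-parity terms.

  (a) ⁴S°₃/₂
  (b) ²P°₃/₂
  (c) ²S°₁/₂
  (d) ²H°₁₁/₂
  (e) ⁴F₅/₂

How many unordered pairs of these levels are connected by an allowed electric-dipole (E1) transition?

(a)–(b): forbidden (parity, ΔS).
(a)–(c): forbidden (parity, ΔS, ΔL).
(a)–(d): forbidden (parity, ΔS, ΔL, ΔJ).
(a)–(e): forbidden (ΔL).
(b)–(c): forbidden (parity).
(b)–(d): forbidden (parity, ΔL, ΔJ).
(b)–(e): forbidden (ΔS, ΔL).
(c)–(d): forbidden (parity, ΔL, ΔJ).
(c)–(e): forbidden (ΔS, ΔL, ΔJ).
(d)–(e): forbidden (ΔS, ΔL, ΔJ).
Allowed pairs: 0 of 10.

0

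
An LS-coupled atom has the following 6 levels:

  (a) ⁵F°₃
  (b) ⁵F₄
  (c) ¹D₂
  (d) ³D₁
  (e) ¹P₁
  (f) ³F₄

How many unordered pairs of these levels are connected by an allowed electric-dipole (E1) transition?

(a)–(b): allowed.
(a)–(c): forbidden (ΔS).
(a)–(d): forbidden (ΔS, ΔJ).
(a)–(e): forbidden (ΔS, ΔL, ΔJ).
(a)–(f): forbidden (ΔS).
(b)–(c): forbidden (parity, ΔS, ΔJ).
(b)–(d): forbidden (parity, ΔS, ΔJ).
(b)–(e): forbidden (parity, ΔS, ΔL, ΔJ).
(b)–(f): forbidden (parity, ΔS).
(c)–(d): forbidden (parity, ΔS).
(c)–(e): forbidden (parity).
(c)–(f): forbidden (parity, ΔS, ΔJ).
(d)–(e): forbidden (parity, ΔS).
(d)–(f): forbidden (parity, ΔJ).
(e)–(f): forbidden (parity, ΔS, ΔL, ΔJ).
Allowed pairs: 1 of 15.

1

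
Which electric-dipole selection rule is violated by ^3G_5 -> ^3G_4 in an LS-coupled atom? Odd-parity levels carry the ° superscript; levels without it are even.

parity

Initial level: S=1, L=4, J=5, parity even. Final level: S=1, L=4, J=4, parity even.
Parity must change: even → even — fails.
ΔS = 0: S: 1 → 1 — ok.
ΔL = 0, ±1 (not L=0↔0): L: 4 → 4, ΔL = +0 — ok.
ΔJ = 0, ±1 (not J=0↔0): J: 5 → 4, ΔJ = -1 — ok.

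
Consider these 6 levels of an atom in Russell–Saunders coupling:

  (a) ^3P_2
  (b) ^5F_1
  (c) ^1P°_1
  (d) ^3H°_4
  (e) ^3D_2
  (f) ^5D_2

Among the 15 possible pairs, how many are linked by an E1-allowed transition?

0

(a)–(b): forbidden (parity, ΔS, ΔL).
(a)–(c): forbidden (ΔS).
(a)–(d): forbidden (ΔL, ΔJ).
(a)–(e): forbidden (parity).
(a)–(f): forbidden (parity, ΔS).
(b)–(c): forbidden (ΔS, ΔL).
(b)–(d): forbidden (ΔS, ΔL, ΔJ).
(b)–(e): forbidden (parity, ΔS).
(b)–(f): forbidden (parity).
(c)–(d): forbidden (parity, ΔS, ΔL, ΔJ).
(c)–(e): forbidden (ΔS).
(c)–(f): forbidden (ΔS).
(d)–(e): forbidden (ΔL, ΔJ).
(d)–(f): forbidden (ΔS, ΔL, ΔJ).
(e)–(f): forbidden (parity, ΔS).
Allowed pairs: 0 of 15.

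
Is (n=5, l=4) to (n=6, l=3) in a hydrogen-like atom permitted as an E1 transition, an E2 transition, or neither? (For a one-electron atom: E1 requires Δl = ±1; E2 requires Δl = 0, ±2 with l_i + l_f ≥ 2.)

Δl = 3 − 4 = -1; l_i + l_f = 7.
E1 (Δl = ±1): satisfied.
E2 (Δl = 0,±2, l_i+l_f ≥ 2): not satisfied.

E1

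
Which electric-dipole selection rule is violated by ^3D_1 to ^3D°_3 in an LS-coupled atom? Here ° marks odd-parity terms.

the ΔJ = 0, ±1 rule

ΔS = 0: S: 1 → 1 — ✓.
Parity must change: even → odd — ✓.
ΔJ = 0, ±1 (not J=0↔0): J: 1 → 3, ΔJ = +2 — ✗.
ΔL = 0, ±1 (not L=0↔0): L: 2 → 2, ΔL = +0 — ✓.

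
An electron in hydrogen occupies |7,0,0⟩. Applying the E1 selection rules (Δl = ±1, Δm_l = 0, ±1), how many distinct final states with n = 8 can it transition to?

3

E1 requires Δl = ±1, so l_f ∈ {-1, 1}; with 0 ≤ l_f ≤ n_f−1 = 7, the allowed l_f values are {1}.
For l_f = 1: m_f ∈ {m_i−1, m_i, m_i+1} ∩ [−1, 1] = {-1, 0, 1} → 3 states.
Total: 3.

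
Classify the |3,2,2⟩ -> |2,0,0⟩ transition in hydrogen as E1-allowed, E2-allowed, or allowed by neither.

E2

Δl = 0 − 2 = -2; l_i + l_f = 2.
Δm_l = -2.
E1 (Δl = ±1, |Δm_l| ≤ 1): not satisfied.
E2 (Δl = 0,±2, l_i+l_f ≥ 2, |Δm_l| ≤ 2): satisfied.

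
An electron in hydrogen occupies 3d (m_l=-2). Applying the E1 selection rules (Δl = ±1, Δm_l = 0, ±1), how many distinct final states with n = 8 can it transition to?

E1 requires Δl = ±1, so l_f ∈ {1, 3}; with 0 ≤ l_f ≤ n_f−1 = 7, the allowed l_f values are {1, 3}.
For l_f = 1: m_f ∈ {m_i−1, m_i, m_i+1} ∩ [−1, 1] = {-1} → 1 state.
For l_f = 3: m_f ∈ {m_i−1, m_i, m_i+1} ∩ [−3, 3] = {-3, -2, -1} → 3 states.
Total: 4.

4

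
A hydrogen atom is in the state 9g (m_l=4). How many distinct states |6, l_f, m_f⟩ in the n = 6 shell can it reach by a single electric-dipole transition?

4

E1 requires Δl = ±1, so l_f ∈ {3, 5}; with 0 ≤ l_f ≤ n_f−1 = 5, the allowed l_f values are {3, 5}.
For l_f = 3: m_f ∈ {m_i−1, m_i, m_i+1} ∩ [−3, 3] = {3} → 1 state.
For l_f = 5: m_f ∈ {m_i−1, m_i, m_i+1} ∩ [−5, 5] = {3, 4, 5} → 3 states.
Total: 4.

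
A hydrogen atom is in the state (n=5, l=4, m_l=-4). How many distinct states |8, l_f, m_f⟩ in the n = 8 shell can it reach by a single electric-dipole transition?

E1 requires Δl = ±1, so l_f ∈ {3, 5}; with 0 ≤ l_f ≤ n_f−1 = 7, the allowed l_f values are {3, 5}.
For l_f = 3: m_f ∈ {m_i−1, m_i, m_i+1} ∩ [−3, 3] = {-3} → 1 state.
For l_f = 5: m_f ∈ {m_i−1, m_i, m_i+1} ∩ [−5, 5] = {-5, -4, -3} → 3 states.
Total: 4.

4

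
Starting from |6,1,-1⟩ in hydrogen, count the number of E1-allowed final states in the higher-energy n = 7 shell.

4

E1 requires Δl = ±1, so l_f ∈ {0, 2}; with 0 ≤ l_f ≤ n_f−1 = 6, the allowed l_f values are {0, 2}.
For l_f = 0: m_f ∈ {m_i−1, m_i, m_i+1} ∩ [−0, 0] = {0} → 1 state.
For l_f = 2: m_f ∈ {m_i−1, m_i, m_i+1} ∩ [−2, 2] = {-2, -1, 0} → 3 states.
Total: 4.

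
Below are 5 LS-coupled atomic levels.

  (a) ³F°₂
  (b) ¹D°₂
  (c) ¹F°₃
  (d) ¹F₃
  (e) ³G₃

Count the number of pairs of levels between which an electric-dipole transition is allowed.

3

(a)–(b): forbidden (parity, ΔS).
(a)–(c): forbidden (parity, ΔS).
(a)–(d): forbidden (ΔS).
(a)–(e): allowed.
(b)–(c): forbidden (parity).
(b)–(d): allowed.
(b)–(e): forbidden (ΔS, ΔL).
(c)–(d): allowed.
(c)–(e): forbidden (ΔS).
(d)–(e): forbidden (parity, ΔS).
Allowed pairs: 3 of 10.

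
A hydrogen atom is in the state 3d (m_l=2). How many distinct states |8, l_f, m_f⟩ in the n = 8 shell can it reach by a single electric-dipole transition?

E1 requires Δl = ±1, so l_f ∈ {1, 3}; with 0 ≤ l_f ≤ n_f−1 = 7, the allowed l_f values are {1, 3}.
For l_f = 1: m_f ∈ {m_i−1, m_i, m_i+1} ∩ [−1, 1] = {1} → 1 state.
For l_f = 3: m_f ∈ {m_i−1, m_i, m_i+1} ∩ [−3, 3] = {1, 2, 3} → 3 states.
Total: 4.

4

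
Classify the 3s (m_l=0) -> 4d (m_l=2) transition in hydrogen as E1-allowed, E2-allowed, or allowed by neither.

Δl = 2 − 0 = +2; l_i + l_f = 2.
Δm_l = +2.
E1 (Δl = ±1, |Δm_l| ≤ 1): not satisfied.
E2 (Δl = 0,±2, l_i+l_f ≥ 2, |Δm_l| ≤ 2): satisfied.

E2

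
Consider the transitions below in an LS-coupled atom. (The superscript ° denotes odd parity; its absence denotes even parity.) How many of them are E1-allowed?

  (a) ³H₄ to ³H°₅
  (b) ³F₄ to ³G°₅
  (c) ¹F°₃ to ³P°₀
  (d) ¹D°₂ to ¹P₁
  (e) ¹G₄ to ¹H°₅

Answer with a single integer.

(a) allowed
(b) allowed
(c) forbidden (parity, ΔS, ΔL, ΔJ fail)
(d) allowed
(e) allowed
Total allowed: 4 of 5.

4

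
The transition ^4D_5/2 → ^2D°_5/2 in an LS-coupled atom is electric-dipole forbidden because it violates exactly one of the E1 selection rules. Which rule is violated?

Parity must change: even → odd — satisfied.
ΔS = 0: S: 3/2 → 1/2 — violated.
ΔL = 0, ±1 (not L=0↔0): L: 2 → 2, ΔL = +0 — satisfied.
ΔJ = 0, ±1 (not J=0↔0): J: 5/2 → 5/2, ΔJ = +0 — satisfied.

the ΔS = 0 rule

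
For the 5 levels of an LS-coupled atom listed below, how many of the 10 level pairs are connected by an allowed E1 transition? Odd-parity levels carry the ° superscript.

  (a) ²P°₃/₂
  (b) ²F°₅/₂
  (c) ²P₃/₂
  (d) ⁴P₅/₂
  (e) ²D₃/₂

(a)–(b): forbidden (parity, ΔL).
(a)–(c): allowed.
(a)–(d): forbidden (ΔS).
(a)–(e): allowed.
(b)–(c): forbidden (ΔL).
(b)–(d): forbidden (ΔS, ΔL).
(b)–(e): allowed.
(c)–(d): forbidden (parity, ΔS).
(c)–(e): forbidden (parity).
(d)–(e): forbidden (parity, ΔS).
Allowed pairs: 3 of 10.

3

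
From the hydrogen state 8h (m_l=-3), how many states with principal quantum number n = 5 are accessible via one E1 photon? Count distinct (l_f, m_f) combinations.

3

E1 requires Δl = ±1, so l_f ∈ {4, 6}; with 0 ≤ l_f ≤ n_f−1 = 4, the allowed l_f values are {4}.
For l_f = 4: m_f ∈ {m_i−1, m_i, m_i+1} ∩ [−4, 4] = {-4, -3, -2} → 3 states.
Total: 3.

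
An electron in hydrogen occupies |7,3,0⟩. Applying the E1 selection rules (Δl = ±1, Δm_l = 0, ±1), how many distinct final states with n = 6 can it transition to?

6

E1 requires Δl = ±1, so l_f ∈ {2, 4}; with 0 ≤ l_f ≤ n_f−1 = 5, the allowed l_f values are {2, 4}.
For l_f = 2: m_f ∈ {m_i−1, m_i, m_i+1} ∩ [−2, 2] = {-1, 0, 1} → 3 states.
For l_f = 4: m_f ∈ {m_i−1, m_i, m_i+1} ∩ [−4, 4] = {-1, 0, 1} → 3 states.
Total: 6.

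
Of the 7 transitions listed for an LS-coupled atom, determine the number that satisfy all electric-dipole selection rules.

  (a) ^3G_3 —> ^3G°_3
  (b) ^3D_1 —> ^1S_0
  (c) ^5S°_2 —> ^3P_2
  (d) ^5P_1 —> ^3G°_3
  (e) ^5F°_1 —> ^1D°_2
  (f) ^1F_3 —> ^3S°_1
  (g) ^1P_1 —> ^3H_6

(a) allowed
(b) forbidden (parity, ΔS, ΔL fail)
(c) forbidden (ΔS fails)
(d) forbidden (ΔS, ΔL, ΔJ fail)
(e) forbidden (parity, ΔS fail)
(f) forbidden (ΔS, ΔL, ΔJ fail)
(g) forbidden (parity, ΔS, ΔL, ΔJ fail)
Total allowed: 1 of 7.

1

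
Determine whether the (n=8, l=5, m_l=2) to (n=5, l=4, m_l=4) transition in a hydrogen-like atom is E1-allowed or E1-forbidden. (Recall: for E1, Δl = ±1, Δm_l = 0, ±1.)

Δl = 4 − 5 = -1; the E1 rule Δl = ±1 is passes.
m_l: 2 → 4 (Δm_l = +2). |Δm_l| ≤ 1 fails.
The transition is electric-dipole forbidden.

forbidden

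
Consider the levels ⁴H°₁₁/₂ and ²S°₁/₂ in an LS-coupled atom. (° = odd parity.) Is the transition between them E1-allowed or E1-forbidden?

forbidden

Reading off the term symbols: S 3/2→1/2, L 5→0, J 11/2→1/2, parity odd→odd.
ΔJ = 0, ±1 (not J=0↔0): J: 11/2 → 1/2, ΔJ = -5 — fails.
Parity must change: odd → odd — fails.
ΔS = 0: S: 3/2 → 1/2 — fails.
ΔL = 0, ±1 (not L=0↔0): L: 5 → 0, ΔL = -5 — fails.
Rule(s) violated: parity, ΔS, ΔL, ΔJ.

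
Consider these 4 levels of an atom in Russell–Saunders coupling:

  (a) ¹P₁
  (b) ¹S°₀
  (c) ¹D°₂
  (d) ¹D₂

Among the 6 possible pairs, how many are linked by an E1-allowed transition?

(a)–(b): allowed.
(a)–(c): allowed.
(a)–(d): forbidden (parity).
(b)–(c): forbidden (parity, ΔL, ΔJ).
(b)–(d): forbidden (ΔL, ΔJ).
(c)–(d): allowed.
Allowed pairs: 3 of 6.

3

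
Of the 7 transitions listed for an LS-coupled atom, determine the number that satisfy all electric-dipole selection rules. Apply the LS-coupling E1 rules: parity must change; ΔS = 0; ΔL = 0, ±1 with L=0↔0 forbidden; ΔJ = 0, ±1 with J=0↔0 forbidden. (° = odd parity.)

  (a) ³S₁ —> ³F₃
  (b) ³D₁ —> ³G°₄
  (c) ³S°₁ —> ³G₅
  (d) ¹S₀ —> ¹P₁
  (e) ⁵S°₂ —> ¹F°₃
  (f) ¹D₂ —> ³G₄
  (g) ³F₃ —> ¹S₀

(a) forbidden (parity, ΔL, ΔJ fail)
(b) forbidden (ΔL, ΔJ fail)
(c) forbidden (ΔL, ΔJ fail)
(d) forbidden (parity fails)
(e) forbidden (parity, ΔS, ΔL fail)
(f) forbidden (parity, ΔS, ΔL, ΔJ fail)
(g) forbidden (parity, ΔS, ΔL, ΔJ fail)
Total allowed: 0 of 7.

0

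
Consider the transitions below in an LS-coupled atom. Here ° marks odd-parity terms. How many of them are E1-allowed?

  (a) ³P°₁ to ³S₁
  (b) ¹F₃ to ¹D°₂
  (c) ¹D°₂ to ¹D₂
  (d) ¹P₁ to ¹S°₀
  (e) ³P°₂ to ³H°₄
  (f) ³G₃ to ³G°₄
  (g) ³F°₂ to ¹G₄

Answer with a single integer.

5

(a) allowed
(b) allowed
(c) allowed
(d) allowed
(e) forbidden (parity, ΔL, ΔJ fail)
(f) allowed
(g) forbidden (ΔS, ΔJ fail)
Total allowed: 5 of 7.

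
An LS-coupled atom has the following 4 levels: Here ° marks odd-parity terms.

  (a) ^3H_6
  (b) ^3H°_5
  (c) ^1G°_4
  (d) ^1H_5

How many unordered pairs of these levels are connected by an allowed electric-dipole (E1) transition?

(a)–(b): allowed.
(a)–(c): forbidden (ΔS, ΔJ).
(a)–(d): forbidden (parity, ΔS).
(b)–(c): forbidden (parity, ΔS).
(b)–(d): forbidden (ΔS).
(c)–(d): allowed.
Allowed pairs: 2 of 6.

2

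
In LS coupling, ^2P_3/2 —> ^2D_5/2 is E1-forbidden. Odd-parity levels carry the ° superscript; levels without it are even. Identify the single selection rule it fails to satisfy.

parity

Parity must change: even → even — ✗.
ΔS = 0: S: 1/2 → 1/2 — ✓.
ΔL = 0, ±1 (not L=0↔0): L: 1 → 2, ΔL = +1 — ✓.
ΔJ = 0, ±1 (not J=0↔0): J: 3/2 → 5/2, ΔJ = +1 — ✓.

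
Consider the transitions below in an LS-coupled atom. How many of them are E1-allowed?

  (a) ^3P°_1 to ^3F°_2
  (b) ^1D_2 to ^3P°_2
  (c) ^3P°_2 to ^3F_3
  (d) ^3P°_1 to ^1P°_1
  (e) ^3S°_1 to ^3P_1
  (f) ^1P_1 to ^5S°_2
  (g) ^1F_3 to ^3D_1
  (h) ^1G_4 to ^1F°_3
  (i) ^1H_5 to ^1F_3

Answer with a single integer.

(a) forbidden (parity, ΔL fail)
(b) forbidden (ΔS fails)
(c) forbidden (ΔL fails)
(d) forbidden (parity, ΔS fail)
(e) allowed
(f) forbidden (ΔS fails)
(g) forbidden (parity, ΔS, ΔJ fail)
(h) allowed
(i) forbidden (parity, ΔL, ΔJ fail)
Total allowed: 2 of 9.

2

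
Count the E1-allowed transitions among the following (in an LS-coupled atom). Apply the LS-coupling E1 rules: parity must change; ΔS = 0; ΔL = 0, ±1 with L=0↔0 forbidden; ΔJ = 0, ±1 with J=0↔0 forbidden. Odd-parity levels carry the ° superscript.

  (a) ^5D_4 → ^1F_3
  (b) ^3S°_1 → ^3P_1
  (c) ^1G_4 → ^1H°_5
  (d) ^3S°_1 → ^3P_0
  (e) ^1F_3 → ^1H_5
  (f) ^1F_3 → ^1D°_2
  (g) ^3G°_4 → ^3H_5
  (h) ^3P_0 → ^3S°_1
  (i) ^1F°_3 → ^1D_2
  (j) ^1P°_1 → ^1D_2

(a) forbidden (parity, ΔS fail)
(b) allowed
(c) allowed
(d) allowed
(e) forbidden (parity, ΔL, ΔJ fail)
(f) allowed
(g) allowed
(h) allowed
(i) allowed
(j) allowed
Total allowed: 8 of 10.

8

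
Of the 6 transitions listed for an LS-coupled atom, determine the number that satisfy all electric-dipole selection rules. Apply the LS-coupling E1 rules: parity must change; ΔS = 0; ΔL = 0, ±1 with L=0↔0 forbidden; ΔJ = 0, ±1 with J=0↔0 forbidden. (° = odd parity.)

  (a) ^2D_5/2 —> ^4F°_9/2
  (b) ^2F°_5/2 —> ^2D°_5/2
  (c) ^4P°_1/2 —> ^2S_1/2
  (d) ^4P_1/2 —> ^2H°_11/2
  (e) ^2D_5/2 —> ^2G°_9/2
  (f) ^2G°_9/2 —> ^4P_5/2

0

(a) forbidden (ΔS, ΔJ fail)
(b) forbidden (parity fails)
(c) forbidden (ΔS fails)
(d) forbidden (ΔS, ΔL, ΔJ fail)
(e) forbidden (ΔL, ΔJ fail)
(f) forbidden (ΔS, ΔL, ΔJ fail)
Total allowed: 0 of 6.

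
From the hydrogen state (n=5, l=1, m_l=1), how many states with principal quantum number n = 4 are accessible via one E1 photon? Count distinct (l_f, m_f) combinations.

4

E1 requires Δl = ±1, so l_f ∈ {0, 2}; with 0 ≤ l_f ≤ n_f−1 = 3, the allowed l_f values are {0, 2}.
For l_f = 0: m_f ∈ {m_i−1, m_i, m_i+1} ∩ [−0, 0] = {0} → 1 state.
For l_f = 2: m_f ∈ {m_i−1, m_i, m_i+1} ∩ [−2, 2] = {0, 1, 2} → 3 states.
Total: 4.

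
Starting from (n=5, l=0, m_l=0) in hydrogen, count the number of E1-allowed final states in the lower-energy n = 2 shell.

3

E1 requires Δl = ±1, so l_f ∈ {-1, 1}; with 0 ≤ l_f ≤ n_f−1 = 1, the allowed l_f values are {1}.
For l_f = 1: m_f ∈ {m_i−1, m_i, m_i+1} ∩ [−1, 1] = {-1, 0, 1} → 3 states.
Total: 3.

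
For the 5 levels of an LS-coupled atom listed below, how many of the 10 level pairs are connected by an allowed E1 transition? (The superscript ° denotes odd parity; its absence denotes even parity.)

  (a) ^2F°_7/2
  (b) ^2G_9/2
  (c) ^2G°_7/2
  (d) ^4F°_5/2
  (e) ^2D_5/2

3

(a)–(b): allowed.
(a)–(c): forbidden (parity).
(a)–(d): forbidden (parity, ΔS).
(a)–(e): allowed.
(b)–(c): allowed.
(b)–(d): forbidden (ΔS, ΔJ).
(b)–(e): forbidden (parity, ΔL, ΔJ).
(c)–(d): forbidden (parity, ΔS).
(c)–(e): forbidden (ΔL).
(d)–(e): forbidden (ΔS).
Allowed pairs: 3 of 10.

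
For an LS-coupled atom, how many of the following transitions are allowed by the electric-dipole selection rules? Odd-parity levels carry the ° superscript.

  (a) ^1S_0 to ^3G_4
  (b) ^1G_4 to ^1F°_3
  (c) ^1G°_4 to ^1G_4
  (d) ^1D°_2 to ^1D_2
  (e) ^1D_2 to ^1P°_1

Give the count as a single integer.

4

(a) forbidden (parity, ΔS, ΔL, ΔJ fail)
(b) allowed
(c) allowed
(d) allowed
(e) allowed
Total allowed: 4 of 5.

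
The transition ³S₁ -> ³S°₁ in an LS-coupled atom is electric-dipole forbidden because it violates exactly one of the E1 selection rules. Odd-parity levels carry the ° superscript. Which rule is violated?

Initial level: S=1, L=0, J=1, parity even. Final level: S=1, L=0, J=1, parity odd.
Parity must change: even → odd — ✓.
ΔS = 0: S: 1 → 1 — ✓.
ΔL = 0, ±1 (not L=0↔0): L: 0 → 0, ΔL = +0 — ✗.
ΔJ = 0, ±1 (not J=0↔0): J: 1 → 1, ΔJ = +0 — ✓.

the L=0 ↔ L=0 exclusion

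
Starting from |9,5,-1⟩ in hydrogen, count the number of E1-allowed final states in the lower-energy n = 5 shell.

E1 requires Δl = ±1, so l_f ∈ {4, 6}; with 0 ≤ l_f ≤ n_f−1 = 4, the allowed l_f values are {4}.
For l_f = 4: m_f ∈ {m_i−1, m_i, m_i+1} ∩ [−4, 4] = {-2, -1, 0} → 3 states.
Total: 3.

3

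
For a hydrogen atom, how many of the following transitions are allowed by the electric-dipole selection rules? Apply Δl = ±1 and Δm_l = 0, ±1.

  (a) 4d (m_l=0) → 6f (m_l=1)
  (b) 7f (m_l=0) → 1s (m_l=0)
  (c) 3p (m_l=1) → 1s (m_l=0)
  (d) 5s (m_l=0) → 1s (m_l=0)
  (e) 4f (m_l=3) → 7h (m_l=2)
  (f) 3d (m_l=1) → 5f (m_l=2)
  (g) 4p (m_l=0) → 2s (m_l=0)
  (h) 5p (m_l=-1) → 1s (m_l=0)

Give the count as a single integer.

5

(a) allowed
(b) forbidden — Δl = -3 (E1 requires Δl = ±1)
(c) allowed
(d) forbidden — Δl = +0 (E1 requires Δl = ±1)
(e) forbidden — Δl = +2 (E1 requires Δl = ±1)
(f) allowed
(g) allowed
(h) allowed
Total allowed: 5 of 8.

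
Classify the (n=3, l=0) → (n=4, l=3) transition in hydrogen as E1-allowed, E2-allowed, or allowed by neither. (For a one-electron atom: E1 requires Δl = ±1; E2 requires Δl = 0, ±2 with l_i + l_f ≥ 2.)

Δl = 3 − 0 = +3; l_i + l_f = 3.
E1 (Δl = ±1): not satisfied.
E2 (Δl = 0,±2, l_i+l_f ≥ 2): not satisfied.

neither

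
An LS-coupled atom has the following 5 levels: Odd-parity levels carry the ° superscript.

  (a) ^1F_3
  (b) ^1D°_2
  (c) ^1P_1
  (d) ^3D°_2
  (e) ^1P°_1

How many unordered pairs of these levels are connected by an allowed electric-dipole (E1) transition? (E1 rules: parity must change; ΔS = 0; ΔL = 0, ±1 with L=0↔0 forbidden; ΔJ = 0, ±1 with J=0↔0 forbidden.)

3

(a)–(b): allowed.
(a)–(c): forbidden (parity, ΔL, ΔJ).
(a)–(d): forbidden (ΔS).
(a)–(e): forbidden (ΔL, ΔJ).
(b)–(c): allowed.
(b)–(d): forbidden (parity, ΔS).
(b)–(e): forbidden (parity).
(c)–(d): forbidden (ΔS).
(c)–(e): allowed.
(d)–(e): forbidden (parity, ΔS).
Allowed pairs: 3 of 10.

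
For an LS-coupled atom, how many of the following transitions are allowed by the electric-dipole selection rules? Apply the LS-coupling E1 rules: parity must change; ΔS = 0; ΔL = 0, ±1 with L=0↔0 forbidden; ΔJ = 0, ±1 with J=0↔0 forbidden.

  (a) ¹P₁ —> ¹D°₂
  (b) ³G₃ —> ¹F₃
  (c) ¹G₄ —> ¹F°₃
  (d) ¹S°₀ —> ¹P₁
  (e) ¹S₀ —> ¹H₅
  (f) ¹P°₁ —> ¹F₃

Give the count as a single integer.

(a) allowed
(b) forbidden (parity, ΔS fail)
(c) allowed
(d) allowed
(e) forbidden (parity, ΔL, ΔJ fail)
(f) forbidden (ΔL, ΔJ fail)
Total allowed: 3 of 6.

3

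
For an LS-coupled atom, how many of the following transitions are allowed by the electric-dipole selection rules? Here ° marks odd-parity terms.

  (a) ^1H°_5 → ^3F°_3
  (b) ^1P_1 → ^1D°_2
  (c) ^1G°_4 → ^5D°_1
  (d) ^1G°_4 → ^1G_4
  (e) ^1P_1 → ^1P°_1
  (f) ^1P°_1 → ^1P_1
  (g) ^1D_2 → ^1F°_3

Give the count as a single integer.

5

(a) forbidden (parity, ΔS, ΔL, ΔJ fail)
(b) allowed
(c) forbidden (parity, ΔS, ΔL, ΔJ fail)
(d) allowed
(e) allowed
(f) allowed
(g) allowed
Total allowed: 5 of 7.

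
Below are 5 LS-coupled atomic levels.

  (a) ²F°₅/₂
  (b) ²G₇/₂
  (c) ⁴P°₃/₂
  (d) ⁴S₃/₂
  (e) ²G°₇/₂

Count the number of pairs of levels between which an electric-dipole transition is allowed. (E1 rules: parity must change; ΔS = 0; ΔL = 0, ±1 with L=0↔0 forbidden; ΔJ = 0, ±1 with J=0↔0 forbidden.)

3

(a)–(b): allowed.
(a)–(c): forbidden (parity, ΔS, ΔL).
(a)–(d): forbidden (ΔS, ΔL).
(a)–(e): forbidden (parity).
(b)–(c): forbidden (ΔS, ΔL, ΔJ).
(b)–(d): forbidden (parity, ΔS, ΔL, ΔJ).
(b)–(e): allowed.
(c)–(d): allowed.
(c)–(e): forbidden (parity, ΔS, ΔL, ΔJ).
(d)–(e): forbidden (ΔS, ΔL, ΔJ).
Allowed pairs: 3 of 10.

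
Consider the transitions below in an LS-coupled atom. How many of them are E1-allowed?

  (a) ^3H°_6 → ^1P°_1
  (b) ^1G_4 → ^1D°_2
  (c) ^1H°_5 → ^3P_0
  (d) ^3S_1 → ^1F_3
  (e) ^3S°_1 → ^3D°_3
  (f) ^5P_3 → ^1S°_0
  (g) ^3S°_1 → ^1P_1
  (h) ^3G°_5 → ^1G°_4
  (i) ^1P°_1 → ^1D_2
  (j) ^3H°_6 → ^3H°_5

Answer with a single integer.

(a) forbidden (parity, ΔS, ΔL, ΔJ fail)
(b) forbidden (ΔL, ΔJ fail)
(c) forbidden (ΔS, ΔL, ΔJ fail)
(d) forbidden (parity, ΔS, ΔL, ΔJ fail)
(e) forbidden (parity, ΔL, ΔJ fail)
(f) forbidden (ΔS, ΔJ fail)
(g) forbidden (ΔS fails)
(h) forbidden (parity, ΔS fail)
(i) allowed
(j) forbidden (parity fails)
Total allowed: 1 of 10.

1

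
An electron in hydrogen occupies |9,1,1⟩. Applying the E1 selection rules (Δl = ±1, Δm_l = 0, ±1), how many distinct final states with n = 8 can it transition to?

4

E1 requires Δl = ±1, so l_f ∈ {0, 2}; with 0 ≤ l_f ≤ n_f−1 = 7, the allowed l_f values are {0, 2}.
For l_f = 0: m_f ∈ {m_i−1, m_i, m_i+1} ∩ [−0, 0] = {0} → 1 state.
For l_f = 2: m_f ∈ {m_i−1, m_i, m_i+1} ∩ [−2, 2] = {0, 1, 2} → 3 states.
Total: 4.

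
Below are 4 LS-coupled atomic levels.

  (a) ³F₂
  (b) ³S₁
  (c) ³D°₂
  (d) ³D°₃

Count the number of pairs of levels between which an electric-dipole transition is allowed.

2

(a)–(b): forbidden (parity, ΔL).
(a)–(c): allowed.
(a)–(d): allowed.
(b)–(c): forbidden (ΔL).
(b)–(d): forbidden (ΔL, ΔJ).
(c)–(d): forbidden (parity).
Allowed pairs: 2 of 6.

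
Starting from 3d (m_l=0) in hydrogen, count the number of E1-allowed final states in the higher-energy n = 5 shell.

6

E1 requires Δl = ±1, so l_f ∈ {1, 3}; with 0 ≤ l_f ≤ n_f−1 = 4, the allowed l_f values are {1, 3}.
For l_f = 1: m_f ∈ {m_i−1, m_i, m_i+1} ∩ [−1, 1] = {-1, 0, 1} → 3 states.
For l_f = 3: m_f ∈ {m_i−1, m_i, m_i+1} ∩ [−3, 3] = {-1, 0, 1} → 3 states.
Total: 6.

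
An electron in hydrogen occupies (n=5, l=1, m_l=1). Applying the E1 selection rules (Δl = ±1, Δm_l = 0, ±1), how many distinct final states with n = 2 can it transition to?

1

E1 requires Δl = ±1, so l_f ∈ {0, 2}; with 0 ≤ l_f ≤ n_f−1 = 1, the allowed l_f values are {0}.
For l_f = 0: m_f ∈ {m_i−1, m_i, m_i+1} ∩ [−0, 0] = {0} → 1 state.
Total: 1.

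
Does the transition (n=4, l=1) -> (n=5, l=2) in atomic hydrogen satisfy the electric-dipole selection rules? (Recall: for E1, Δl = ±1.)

allowed

l: 1 → 2 (Δl = +1). Δl = ±1 ✓.
All E1 selection rules are satisfied.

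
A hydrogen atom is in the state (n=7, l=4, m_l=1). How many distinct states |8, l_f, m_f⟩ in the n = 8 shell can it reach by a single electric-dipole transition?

6

E1 requires Δl = ±1, so l_f ∈ {3, 5}; with 0 ≤ l_f ≤ n_f−1 = 7, the allowed l_f values are {3, 5}.
For l_f = 3: m_f ∈ {m_i−1, m_i, m_i+1} ∩ [−3, 3] = {0, 1, 2} → 3 states.
For l_f = 5: m_f ∈ {m_i−1, m_i, m_i+1} ∩ [−5, 5] = {0, 1, 2} → 3 states.
Total: 6.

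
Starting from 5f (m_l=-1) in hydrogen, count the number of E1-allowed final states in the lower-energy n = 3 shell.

E1 requires Δl = ±1, so l_f ∈ {2, 4}; with 0 ≤ l_f ≤ n_f−1 = 2, the allowed l_f values are {2}.
For l_f = 2: m_f ∈ {m_i−1, m_i, m_i+1} ∩ [−2, 2] = {-2, -1, 0} → 3 states.
Total: 3.

3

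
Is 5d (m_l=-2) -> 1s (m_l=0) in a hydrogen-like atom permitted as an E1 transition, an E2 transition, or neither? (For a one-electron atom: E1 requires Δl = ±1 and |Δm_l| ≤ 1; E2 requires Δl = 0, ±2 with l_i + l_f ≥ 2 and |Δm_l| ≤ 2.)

E2

Δl = 0 − 2 = -2; l_i + l_f = 2.
Δm_l = +2.
E1 (Δl = ±1, |Δm_l| ≤ 1): not satisfied.
E2 (Δl = 0,±2, l_i+l_f ≥ 2, |Δm_l| ≤ 2): satisfied.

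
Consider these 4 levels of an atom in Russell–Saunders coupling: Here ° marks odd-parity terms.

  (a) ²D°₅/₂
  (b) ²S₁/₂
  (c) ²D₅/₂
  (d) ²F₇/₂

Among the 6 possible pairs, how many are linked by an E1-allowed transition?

(a)–(b): forbidden (ΔL, ΔJ).
(a)–(c): allowed.
(a)–(d): allowed.
(b)–(c): forbidden (parity, ΔL, ΔJ).
(b)–(d): forbidden (parity, ΔL, ΔJ).
(c)–(d): forbidden (parity).
Allowed pairs: 2 of 6.

2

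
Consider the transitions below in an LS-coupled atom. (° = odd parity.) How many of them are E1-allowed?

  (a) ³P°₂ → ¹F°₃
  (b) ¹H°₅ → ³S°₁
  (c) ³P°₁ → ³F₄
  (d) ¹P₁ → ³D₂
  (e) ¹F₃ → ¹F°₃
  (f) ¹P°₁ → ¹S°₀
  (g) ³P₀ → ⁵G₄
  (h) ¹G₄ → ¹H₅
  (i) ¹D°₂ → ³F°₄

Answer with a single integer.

(a) forbidden (parity, ΔS, ΔL fail)
(b) forbidden (parity, ΔS, ΔL, ΔJ fail)
(c) forbidden (ΔL, ΔJ fail)
(d) forbidden (parity, ΔS fail)
(e) allowed
(f) forbidden (parity fails)
(g) forbidden (parity, ΔS, ΔL, ΔJ fail)
(h) forbidden (parity fails)
(i) forbidden (parity, ΔS, ΔJ fail)
Total allowed: 1 of 9.

1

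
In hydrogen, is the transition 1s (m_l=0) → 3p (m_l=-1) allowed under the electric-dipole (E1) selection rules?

l: 0 → 1 (Δl = +1). Δl = ±1 satisfied.
m_l: 0 → -1 (Δm_l = -1). |Δm_l| ≤ 1 satisfied.
All E1 selection rules are satisfied.

allowed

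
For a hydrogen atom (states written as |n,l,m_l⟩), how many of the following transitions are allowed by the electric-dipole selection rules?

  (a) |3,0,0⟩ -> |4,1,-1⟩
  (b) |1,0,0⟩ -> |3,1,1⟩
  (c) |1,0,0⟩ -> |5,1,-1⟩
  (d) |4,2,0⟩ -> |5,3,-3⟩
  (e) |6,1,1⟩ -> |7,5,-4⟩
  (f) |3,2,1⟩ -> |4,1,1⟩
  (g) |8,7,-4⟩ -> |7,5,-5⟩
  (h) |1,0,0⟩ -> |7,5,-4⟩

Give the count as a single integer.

(a) allowed
(b) allowed
(c) allowed
(d) forbidden — Δm_l = -3 (E1 requires Δm_l = 0, ±1)
(e) forbidden — Δl = +4 (E1 requires Δl = ±1); Δm_l = -5 (E1 requires Δm_l = 0, ±1)
(f) allowed
(g) forbidden — Δl = -2 (E1 requires Δl = ±1)
(h) forbidden — Δl = +5 (E1 requires Δl = ±1); Δm_l = -4 (E1 requires Δm_l = 0, ±1)
Total allowed: 4 of 8.

4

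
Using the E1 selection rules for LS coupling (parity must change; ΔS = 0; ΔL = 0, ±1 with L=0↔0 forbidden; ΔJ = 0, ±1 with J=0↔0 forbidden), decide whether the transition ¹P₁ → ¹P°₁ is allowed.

Parity must change: even → odd — passes.
ΔS = 0: S: 0 → 0 — passes.
ΔL = 0, ±1 (not L=0↔0): L: 1 → 1, ΔL = +0 — passes.
ΔJ = 0, ±1 (not J=0↔0): J: 1 → 1, ΔJ = +0 — passes.
All four E1 rules are satisfied.

allowed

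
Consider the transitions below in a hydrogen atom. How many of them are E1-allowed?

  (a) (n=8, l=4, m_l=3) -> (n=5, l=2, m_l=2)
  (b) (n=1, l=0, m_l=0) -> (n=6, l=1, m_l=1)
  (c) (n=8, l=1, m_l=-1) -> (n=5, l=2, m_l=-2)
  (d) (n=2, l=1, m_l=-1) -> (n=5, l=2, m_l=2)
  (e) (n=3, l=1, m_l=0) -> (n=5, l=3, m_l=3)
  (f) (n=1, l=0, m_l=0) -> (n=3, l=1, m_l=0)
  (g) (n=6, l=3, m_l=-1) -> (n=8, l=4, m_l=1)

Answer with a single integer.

(a) forbidden — Δl = -2 (E1 requires Δl = ±1)
(b) allowed
(c) allowed
(d) forbidden — Δm_l = +3 (E1 requires Δm_l = 0, ±1)
(e) forbidden — Δl = +2 (E1 requires Δl = ±1); Δm_l = +3 (E1 requires Δm_l = 0, ±1)
(f) allowed
(g) forbidden — Δm_l = +2 (E1 requires Δm_l = 0, ±1)
Total allowed: 3 of 7.

3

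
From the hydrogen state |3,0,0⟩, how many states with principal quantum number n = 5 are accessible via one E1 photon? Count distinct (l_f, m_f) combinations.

E1 requires Δl = ±1, so l_f ∈ {-1, 1}; with 0 ≤ l_f ≤ n_f−1 = 4, the allowed l_f values are {1}.
For l_f = 1: m_f ∈ {m_i−1, m_i, m_i+1} ∩ [−1, 1] = {-1, 0, 1} → 3 states.
Total: 3.

3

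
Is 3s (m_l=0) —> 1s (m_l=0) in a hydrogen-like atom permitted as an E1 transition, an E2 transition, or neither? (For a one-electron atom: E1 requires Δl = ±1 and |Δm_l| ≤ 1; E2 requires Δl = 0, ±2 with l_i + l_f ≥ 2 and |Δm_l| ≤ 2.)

Δl = 0 − 0 = +0; l_i + l_f = 0.
Δm_l = +0.
E1 (Δl = ±1, |Δm_l| ≤ 1): not satisfied.
E2 (Δl = 0,±2, l_i+l_f ≥ 2, |Δm_l| ≤ 2): not satisfied.

neither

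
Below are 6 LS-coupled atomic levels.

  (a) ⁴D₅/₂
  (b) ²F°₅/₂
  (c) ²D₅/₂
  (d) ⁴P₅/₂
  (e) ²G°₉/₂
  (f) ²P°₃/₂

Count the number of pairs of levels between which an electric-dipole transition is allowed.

(a)–(b): forbidden (ΔS).
(a)–(c): forbidden (parity, ΔS).
(a)–(d): forbidden (parity).
(a)–(e): forbidden (ΔS, ΔL, ΔJ).
(a)–(f): forbidden (ΔS).
(b)–(c): allowed.
(b)–(d): forbidden (ΔS, ΔL).
(b)–(e): forbidden (parity, ΔJ).
(b)–(f): forbidden (parity, ΔL).
(c)–(d): forbidden (parity, ΔS).
(c)–(e): forbidden (ΔL, ΔJ).
(c)–(f): allowed.
(d)–(e): forbidden (ΔS, ΔL, ΔJ).
(d)–(f): forbidden (ΔS).
(e)–(f): forbidden (parity, ΔL, ΔJ).
Allowed pairs: 2 of 15.

2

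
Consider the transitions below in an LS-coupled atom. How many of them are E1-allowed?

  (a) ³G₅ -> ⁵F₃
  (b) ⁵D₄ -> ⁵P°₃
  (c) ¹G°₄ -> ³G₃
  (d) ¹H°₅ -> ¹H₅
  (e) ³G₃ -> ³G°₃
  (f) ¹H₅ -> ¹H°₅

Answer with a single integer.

4

(a) forbidden (parity, ΔS, ΔJ fail)
(b) allowed
(c) forbidden (ΔS fails)
(d) allowed
(e) allowed
(f) allowed
Total allowed: 4 of 6.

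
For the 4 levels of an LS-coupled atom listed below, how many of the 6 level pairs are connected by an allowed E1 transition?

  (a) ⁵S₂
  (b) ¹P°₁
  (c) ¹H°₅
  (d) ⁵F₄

0

(a)–(b): forbidden (ΔS).
(a)–(c): forbidden (ΔS, ΔL, ΔJ).
(a)–(d): forbidden (parity, ΔL, ΔJ).
(b)–(c): forbidden (parity, ΔL, ΔJ).
(b)–(d): forbidden (ΔS, ΔL, ΔJ).
(c)–(d): forbidden (ΔS, ΔL).
Allowed pairs: 0 of 6.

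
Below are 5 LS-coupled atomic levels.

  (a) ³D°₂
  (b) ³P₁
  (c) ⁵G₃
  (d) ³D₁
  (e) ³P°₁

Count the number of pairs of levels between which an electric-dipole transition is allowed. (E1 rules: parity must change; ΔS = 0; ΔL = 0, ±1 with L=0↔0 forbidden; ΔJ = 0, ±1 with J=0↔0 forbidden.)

4

(a)–(b): allowed.
(a)–(c): forbidden (ΔS, ΔL).
(a)–(d): allowed.
(a)–(e): forbidden (parity).
(b)–(c): forbidden (parity, ΔS, ΔL, ΔJ).
(b)–(d): forbidden (parity).
(b)–(e): allowed.
(c)–(d): forbidden (parity, ΔS, ΔL, ΔJ).
(c)–(e): forbidden (ΔS, ΔL, ΔJ).
(d)–(e): allowed.
Allowed pairs: 4 of 10.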